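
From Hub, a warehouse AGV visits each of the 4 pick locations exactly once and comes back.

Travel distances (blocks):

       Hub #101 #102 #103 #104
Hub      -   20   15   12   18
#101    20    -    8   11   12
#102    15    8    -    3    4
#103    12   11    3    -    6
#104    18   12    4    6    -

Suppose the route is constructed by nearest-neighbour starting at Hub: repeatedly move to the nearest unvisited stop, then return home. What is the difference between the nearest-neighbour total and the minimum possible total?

From Hub: #103=12, #102=15, #104=18, #101=20 → choose #103 (12).
From #103: #102=3, #104=6, #101=11 → choose #102 (3).
From #102: #104=4, #101=8 → choose #104 (4).
From #104: #101=12 → choose #101 (12).
NN route Hub → #103 → #102 → #104 → #101 → Hub costs 51.
Optimal: Hub → #101 → #102 → #104 → #103 → Hub costs 50 (by enumerating all 12 distinct tours).
Excess = 51 − 50 = 1.

The nearest-neighbour route is 1 blocks longer than optimal.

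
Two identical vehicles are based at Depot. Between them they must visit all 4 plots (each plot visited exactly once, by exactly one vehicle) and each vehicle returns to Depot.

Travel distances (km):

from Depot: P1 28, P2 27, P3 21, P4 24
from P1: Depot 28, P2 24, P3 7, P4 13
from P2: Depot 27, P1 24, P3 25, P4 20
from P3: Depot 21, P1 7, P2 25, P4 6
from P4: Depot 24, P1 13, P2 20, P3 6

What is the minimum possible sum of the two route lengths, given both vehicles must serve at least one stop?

119 km — the smallest possible combined total.

Try each way of splitting the stops between the two vehicles (each non-empty) and, for each split, find the best tour for each vehicle:
  {P1} + {P2, P3, P4}: 56 + 74 = 130
  {P2} + {P1, P3, P4}: 54 + 65 = 119
  {P1, P2} + {P3, P4}: 79 + 51 = 130
  {P3} + {P1, P2, P4}: 42 + 88 = 130
  {P1, P3} + {P2, P4}: 56 + 71 = 127
  {P2, P3} + {P1, P4}: 73 + 65 = 138
  … (7 splits in total)
Best: vehicle 1 Depot → P2 → Depot = 54; vehicle 2 Depot → P1 → P3 → P4 → Depot = 65; combined 119.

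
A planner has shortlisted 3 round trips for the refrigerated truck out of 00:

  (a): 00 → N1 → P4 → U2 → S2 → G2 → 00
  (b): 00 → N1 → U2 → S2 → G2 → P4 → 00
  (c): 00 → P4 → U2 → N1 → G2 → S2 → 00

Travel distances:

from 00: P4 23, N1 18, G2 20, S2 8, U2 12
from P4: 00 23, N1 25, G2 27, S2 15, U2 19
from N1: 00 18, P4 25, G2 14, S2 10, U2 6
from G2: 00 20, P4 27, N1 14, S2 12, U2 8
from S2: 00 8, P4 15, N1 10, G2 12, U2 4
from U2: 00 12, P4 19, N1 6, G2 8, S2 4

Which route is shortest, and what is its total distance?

(a): 18 + 25 + 19 + 4 + 12 + 20 = 98
(b): 18 + 6 + 4 + 12 + 27 + 23 = 90
(c): 23 + 19 + 6 + 14 + 12 + 8 = 82

Shortest is (c), total 82.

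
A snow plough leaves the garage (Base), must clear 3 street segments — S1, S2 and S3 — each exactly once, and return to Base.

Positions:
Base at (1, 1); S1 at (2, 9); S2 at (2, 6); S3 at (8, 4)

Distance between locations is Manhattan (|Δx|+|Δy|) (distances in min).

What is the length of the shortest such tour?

Shortest round trip = 30 min.

There are 3 distinct closed tours to check (reversals are equivalent).
Base → S1 → S2 → S3 → Base: 9+3+8+10 = 30
Base → S1 → S3 → S2 → Base: 9+11+8+6 = 34
Base → S2 → S1 → S3 → Base: 6+3+11+10 = 30
The minimum is 30.
One optimal route: Base → S1 → S2 → S3 → Base (or its reverse).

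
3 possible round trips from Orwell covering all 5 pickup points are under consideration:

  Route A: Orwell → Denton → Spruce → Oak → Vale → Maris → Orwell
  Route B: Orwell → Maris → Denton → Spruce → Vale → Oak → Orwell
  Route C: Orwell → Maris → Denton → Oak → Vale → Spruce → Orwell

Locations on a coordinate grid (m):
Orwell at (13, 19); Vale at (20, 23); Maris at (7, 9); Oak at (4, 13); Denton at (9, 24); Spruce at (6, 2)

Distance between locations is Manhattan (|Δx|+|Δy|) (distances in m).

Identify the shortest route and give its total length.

Route A: 9 + 25 + 13 + 26 + 27 + 16 = 116
Route B: 16 + 17 + 25 + 35 + 26 + 15 = 134
Route C: 16 + 17 + 16 + 26 + 35 + 24 = 134

116 m — Route A is the shortest.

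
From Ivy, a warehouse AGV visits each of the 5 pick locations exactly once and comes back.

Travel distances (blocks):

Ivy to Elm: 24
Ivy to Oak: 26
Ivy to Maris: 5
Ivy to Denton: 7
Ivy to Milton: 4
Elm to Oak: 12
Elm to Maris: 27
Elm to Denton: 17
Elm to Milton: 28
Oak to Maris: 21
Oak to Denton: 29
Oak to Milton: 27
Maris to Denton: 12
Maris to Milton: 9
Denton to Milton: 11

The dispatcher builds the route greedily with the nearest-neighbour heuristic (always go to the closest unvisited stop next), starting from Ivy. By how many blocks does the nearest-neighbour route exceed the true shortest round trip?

From Ivy: Milton=4, Maris=5, Denton=7, Elm=24, Oak=26 → choose Milton (4).
From Milton: Maris=9, Denton=11, Oak=27, Elm=28 → choose Maris (9).
From Maris: Denton=12, Oak=21, Elm=27 → choose Denton (12).
From Denton: Elm=17, Oak=29 → choose Elm (17).
From Elm: Oak=12 → choose Oak (12).
NN route Ivy → Milton → Maris → Denton → Elm → Oak → Ivy costs 80.
Optimal: Ivy → Maris → Oak → Elm → Denton → Milton → Ivy costs 70 (by enumerating all 60 distinct tours).
Excess = 80 − 70 = 10.

10 blocks longer than the optimal tour.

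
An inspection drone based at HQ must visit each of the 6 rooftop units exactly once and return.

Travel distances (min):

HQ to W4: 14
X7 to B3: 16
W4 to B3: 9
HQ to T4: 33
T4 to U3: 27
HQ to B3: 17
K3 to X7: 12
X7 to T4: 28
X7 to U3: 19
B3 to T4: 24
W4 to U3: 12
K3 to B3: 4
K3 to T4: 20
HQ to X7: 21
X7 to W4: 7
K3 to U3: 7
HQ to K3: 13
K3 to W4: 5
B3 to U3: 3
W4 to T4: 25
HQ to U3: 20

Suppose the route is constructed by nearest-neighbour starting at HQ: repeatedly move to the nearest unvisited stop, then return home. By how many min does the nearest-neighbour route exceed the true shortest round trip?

From HQ: K3=13, W4=14, B3=17, U3=20, X7=21, T4=33 → choose K3 (13).
From K3: B3=4, W4=5, U3=7, X7=12, T4=20 → choose B3 (4).
From B3: U3=3, W4=9, X7=16, T4=24 → choose U3 (3).
From U3: W4=12, X7=19, T4=27 → choose W4 (12).
From W4: X7=7, T4=25 → choose X7 (7).
From X7: T4=28 → choose T4 (28).
NN route HQ → K3 → B3 → U3 → W4 → X7 → T4 → HQ costs 100.
Optimal: HQ → K3 → B3 → U3 → T4 → X7 → W4 → HQ costs 96 (by enumerating all 360 distinct tours).
Excess = 100 − 96 = 4.

The nearest-neighbour route is 4 min longer than optimal.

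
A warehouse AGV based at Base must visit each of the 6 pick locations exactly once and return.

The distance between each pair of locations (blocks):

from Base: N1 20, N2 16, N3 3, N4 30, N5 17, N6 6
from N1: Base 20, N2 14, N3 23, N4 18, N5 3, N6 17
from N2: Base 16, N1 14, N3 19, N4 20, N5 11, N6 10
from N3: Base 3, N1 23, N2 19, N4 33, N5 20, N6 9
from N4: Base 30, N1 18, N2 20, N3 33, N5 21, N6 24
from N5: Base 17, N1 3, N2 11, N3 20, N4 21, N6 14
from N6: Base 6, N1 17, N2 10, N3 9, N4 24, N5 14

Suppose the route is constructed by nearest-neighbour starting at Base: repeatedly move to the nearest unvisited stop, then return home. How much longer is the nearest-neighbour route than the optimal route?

Excess over optimum: 4 blocks.

From Base: N3=3, N6=6, N2=16, N5=17, N1=20, N4=30 → choose N3 (3).
From N3: N6=9, N2=19, N5=20, N1=23, N4=33 → choose N6 (9).
From N6: N2=10, N5=14, N1=17, N4=24 → choose N2 (10).
From N2: N5=11, N1=14, N4=20 → choose N5 (11).
From N5: N1=3, N4=21 → choose N1 (3).
From N1: N4=18 → choose N4 (18).
NN route Base → N3 → N6 → N2 → N5 → N1 → N4 → Base costs 84.
Optimal: Base → N3 → N5 → N1 → N4 → N2 → N6 → Base costs 80 (by enumerating all 360 distinct tours).
Excess = 84 − 80 = 4.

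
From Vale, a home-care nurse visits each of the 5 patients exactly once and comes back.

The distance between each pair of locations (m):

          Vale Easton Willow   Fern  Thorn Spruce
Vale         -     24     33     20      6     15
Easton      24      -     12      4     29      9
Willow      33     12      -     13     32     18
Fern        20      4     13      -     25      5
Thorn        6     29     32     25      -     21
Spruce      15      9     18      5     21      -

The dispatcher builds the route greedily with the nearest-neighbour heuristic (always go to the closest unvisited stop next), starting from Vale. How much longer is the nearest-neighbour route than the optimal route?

From Vale: Thorn=6, Spruce=15, Fern=20, Easton=24, Willow=33 → choose Thorn (6).
From Thorn: Spruce=21, Fern=25, Easton=29, Willow=32 → choose Spruce (21).
From Spruce: Fern=5, Easton=9, Willow=18 → choose Fern (5).
From Fern: Easton=4, Willow=13 → choose Easton (4).
From Easton: Willow=12 → choose Willow (12).
NN route Vale → Thorn → Spruce → Fern → Easton → Willow → Vale costs 81.
Optimal: Vale → Thorn → Willow → Easton → Fern → Spruce → Vale costs 74 (by enumerating all 60 distinct tours).
Excess = 81 − 74 = 7.

7 m longer than the optimal tour.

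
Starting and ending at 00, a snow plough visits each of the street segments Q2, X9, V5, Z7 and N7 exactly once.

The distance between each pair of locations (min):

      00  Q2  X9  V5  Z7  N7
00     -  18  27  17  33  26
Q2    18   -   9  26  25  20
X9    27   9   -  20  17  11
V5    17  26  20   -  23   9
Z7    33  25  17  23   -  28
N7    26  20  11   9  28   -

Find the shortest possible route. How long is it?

With 5 stops there are 5!/2 = 60 distinct round trips (a route and its reverse cost the same).
00-Q2-X9-V5-Z7-N7-00: 18+9+20+23+28+26 = 124
00-Q2-X9-V5-N7-Z7-00: 18+9+20+9+28+33 = 117
00-Q2-X9-Z7-V5-N7-00: 18+9+17+23+9+26 = 102
00-Q2-X9-Z7-N7-V5-00: 18+9+17+28+9+17 = 98
00-Q2-X9-N7-V5-Z7-00: 18+9+11+9+23+33 = 103
00-Q2-X9-N7-Z7-V5-00: 18+9+11+28+23+17 = 106
00-Q2-V5-X9-Z7-N7-00: 18+26+20+17+28+26 = 135
00-Q2-V5-X9-N7-Z7-00: 18+26+20+11+28+33 = 136
00-Q2-V5-Z7-X9-N7-00: 18+26+23+17+11+26 = 121
00-Q2-V5-Z7-N7-X9-00: 18+26+23+28+11+27 = 133
00-Q2-V5-N7-X9-Z7-00: 18+26+9+11+17+33 = 114
00-Q2-V5-N7-Z7-X9-00: 18+26+9+28+17+27 = 125
00-Q2-Z7-X9-V5-N7-00: 18+25+17+20+9+26 = 115
00-Q2-Z7-X9-N7-V5-00: 18+25+17+11+9+17 = 97
… (46 more)
The minimum is 97.
One optimal route: 00 → Q2 → Z7 → X9 → N7 → V5 → 00 (or its reverse).

97 min — the shortest possible round trip.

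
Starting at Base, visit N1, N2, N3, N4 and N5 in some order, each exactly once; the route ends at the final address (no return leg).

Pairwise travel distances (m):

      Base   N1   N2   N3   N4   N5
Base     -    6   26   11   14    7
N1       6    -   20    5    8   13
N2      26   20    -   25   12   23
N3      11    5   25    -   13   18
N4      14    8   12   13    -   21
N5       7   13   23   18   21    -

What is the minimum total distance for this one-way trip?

Minimum one-way distance = 50 m.

There are 5! = 120 possible orderings.
Base→N1→N2→N3→N4→N5: 6+20+25+13+21 = 85
Base→N1→N2→N3→N5→N4: 6+20+25+18+21 = 90
Base→N1→N2→N4→N3→N5: 6+20+12+13+18 = 69
Base→N1→N2→N4→N5→N3: 6+20+12+21+18 = 77
Base→N1→N2→N5→N3→N4: 6+20+23+18+13 = 80
Base→N1→N2→N5→N4→N3: 6+20+23+21+13 = 83
Base→N1→N3→N2→N4→N5: 6+5+25+12+21 = 69
Base→N1→N3→N2→N5→N4: 6+5+25+23+21 = 80
Base→N1→N3→N4→N2→N5: 6+5+13+12+23 = 59
Base→N1→N3→N4→N5→N2: 6+5+13+21+23 = 68
Base→N1→N3→N5→N2→N4: 6+5+18+23+12 = 64
Base→N1→N3→N5→N4→N2: 6+5+18+21+12 = 62
Base→N1→N4→N2→N3→N5: 6+8+12+25+18 = 69
Base→N1→N4→N2→N5→N3: 6+8+12+23+18 = 67
… (106 more)
Base→N5→N1→N3→N4→N2: 7+13+5+13+12 = 50  ← best
The minimum is 50.
One shortest path: Base → N5 → N1 → N3 → N4 → N2.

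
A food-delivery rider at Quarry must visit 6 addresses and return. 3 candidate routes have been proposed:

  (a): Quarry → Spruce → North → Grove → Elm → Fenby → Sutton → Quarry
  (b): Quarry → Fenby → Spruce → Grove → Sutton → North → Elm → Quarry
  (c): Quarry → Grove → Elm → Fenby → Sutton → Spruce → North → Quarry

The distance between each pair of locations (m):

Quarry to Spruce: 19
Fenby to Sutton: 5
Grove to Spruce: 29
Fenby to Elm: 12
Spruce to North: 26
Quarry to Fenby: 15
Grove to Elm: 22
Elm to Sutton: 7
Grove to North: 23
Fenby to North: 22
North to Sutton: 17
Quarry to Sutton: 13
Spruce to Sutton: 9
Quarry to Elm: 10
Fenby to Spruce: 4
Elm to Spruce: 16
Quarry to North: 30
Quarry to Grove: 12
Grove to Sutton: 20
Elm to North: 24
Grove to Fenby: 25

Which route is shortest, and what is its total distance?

(a): 19 + 26 + 23 + 22 + 12 + 5 + 13 = 120
(b): 15 + 4 + 29 + 20 + 17 + 24 + 10 = 119
(c): 12 + 22 + 12 + 5 + 9 + 26 + 30 = 116

116 m — (c) is the shortest.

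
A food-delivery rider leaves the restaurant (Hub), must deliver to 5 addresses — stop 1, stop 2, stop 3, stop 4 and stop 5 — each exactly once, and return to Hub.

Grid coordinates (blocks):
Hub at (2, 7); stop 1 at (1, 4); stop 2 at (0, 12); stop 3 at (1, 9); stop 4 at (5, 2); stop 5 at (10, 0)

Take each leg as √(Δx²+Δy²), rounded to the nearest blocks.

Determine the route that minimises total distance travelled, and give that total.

There are 60 distinct closed tours to check (reversals are equivalent).
Hub→stop 1→stop 2→stop 3→stop 4→stop 5→Hub: 3+8+3+8+5+11 = 38
Hub→stop 1→stop 2→stop 3→stop 5→stop 4→Hub: 3+8+3+13+5+6 = 38
Hub→stop 1→stop 2→stop 4→stop 3→stop 5→Hub: 3+8+11+8+13+11 = 54
Hub→stop 1→stop 2→stop 4→stop 5→stop 3→Hub: 3+8+11+5+13+2 = 42
Hub→stop 1→stop 2→stop 5→stop 3→stop 4→Hub: 3+8+16+13+8+6 = 54
Hub→stop 1→stop 2→stop 5→stop 4→stop 3→Hub: 3+8+16+5+8+2 = 42
Hub→stop 1→stop 3→stop 2→stop 4→stop 5→Hub: 3+5+3+11+5+11 = 38
Hub→stop 1→stop 3→stop 2→stop 5→stop 4→Hub: 3+5+3+16+5+6 = 38
Hub→stop 1→stop 3→stop 4→stop 2→stop 5→Hub: 3+5+8+11+16+11 = 54
Hub→stop 1→stop 3→stop 4→stop 5→stop 2→Hub: 3+5+8+5+16+5 = 42
Hub→stop 1→stop 3→stop 5→stop 2→stop 4→Hub: 3+5+13+16+11+6 = 54
Hub→stop 1→stop 3→stop 5→stop 4→stop 2→Hub: 3+5+13+5+11+5 = 42
Hub→stop 1→stop 4→stop 2→stop 3→stop 5→Hub: 3+4+11+3+13+11 = 45
Hub→stop 1→stop 4→stop 2→stop 5→stop 3→Hub: 3+4+11+16+13+2 = 49
… (46 more)
Hub→stop 1→stop 4→stop 5→stop 2→stop 3→Hub: 3+4+5+16+3+2 = 33  ← best
The minimum is 33.
One optimal route: Hub → stop 1 → stop 4 → stop 5 → stop 2 → stop 3 → Hub (or its reverse).

33 blocks — the shortest possible round trip.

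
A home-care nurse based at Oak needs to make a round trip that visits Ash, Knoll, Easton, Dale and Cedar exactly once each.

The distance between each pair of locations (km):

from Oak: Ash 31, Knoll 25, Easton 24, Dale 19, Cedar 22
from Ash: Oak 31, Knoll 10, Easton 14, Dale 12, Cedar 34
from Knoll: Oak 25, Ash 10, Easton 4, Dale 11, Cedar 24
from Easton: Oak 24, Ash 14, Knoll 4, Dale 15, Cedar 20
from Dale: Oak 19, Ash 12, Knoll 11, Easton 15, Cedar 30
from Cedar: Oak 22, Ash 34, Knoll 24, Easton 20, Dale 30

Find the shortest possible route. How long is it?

Minimum total distance: 87 km.

With 5 stops there are 5!/2 = 60 distinct round trips (a route and its reverse cost the same).
Oak→Ash→Knoll→Easton→Dale→Cedar→Oak: 31+10+4+15+30+22 = 112
Oak→Ash→Knoll→Easton→Cedar→Dale→Oak: 31+10+4+20+30+19 = 114
Oak→Ash→Knoll→Dale→Easton→Cedar→Oak: 31+10+11+15+20+22 = 109
Oak→Ash→Knoll→Dale→Cedar→Easton→Oak: 31+10+11+30+20+24 = 126
Oak→Ash→Knoll→Cedar→Easton→Dale→Oak: 31+10+24+20+15+19 = 119
Oak→Ash→Knoll→Cedar→Dale→Easton→Oak: 31+10+24+30+15+24 = 134
Oak→Ash→Easton→Knoll→Dale→Cedar→Oak: 31+14+4+11+30+22 = 112
Oak→Ash→Easton→Knoll→Cedar→Dale→Oak: 31+14+4+24+30+19 = 122
Oak→Ash→Easton→Dale→Knoll→Cedar→Oak: 31+14+15+11+24+22 = 117
Oak→Ash→Easton→Dale→Cedar→Knoll→Oak: 31+14+15+30+24+25 = 139
Oak→Ash→Easton→Cedar→Knoll→Dale→Oak: 31+14+20+24+11+19 = 119
Oak→Ash→Easton→Cedar→Dale→Knoll→Oak: 31+14+20+30+11+25 = 131
Oak→Ash→Dale→Knoll→Easton→Cedar→Oak: 31+12+11+4+20+22 = 100
Oak→Ash→Dale→Knoll→Cedar→Easton→Oak: 31+12+11+24+20+24 = 122
… (46 more)
Oak→Dale→Ash→Knoll→Easton→Cedar→Oak: 19+12+10+4+20+22 = 87  ← best
The minimum is 87.
One optimal route: Oak → Dale → Ash → Knoll → Easton → Cedar → Oak (or its reverse).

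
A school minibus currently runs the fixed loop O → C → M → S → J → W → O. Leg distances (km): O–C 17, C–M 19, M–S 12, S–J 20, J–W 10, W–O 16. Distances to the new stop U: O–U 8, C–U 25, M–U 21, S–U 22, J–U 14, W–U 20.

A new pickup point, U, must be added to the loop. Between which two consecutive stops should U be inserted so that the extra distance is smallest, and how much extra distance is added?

+12 km — insert U between W and O.

Insertion cost between consecutive stops i–j is d(i,U) + d(U,j) − d(i,j):
  between O and C: 8 + 25 − 17 = 16
  between C and M: 25 + 21 − 19 = 27
  between M and S: 21 + 22 − 12 = 31
  between S and J: 22 + 14 − 20 = 16
  between J and W: 14 + 20 − 10 = 24
  between W and O: 20 + 8 − 16 = 12
Cheapest insertion is between W and O, adding 12.
New total = 94 + 12 = 106.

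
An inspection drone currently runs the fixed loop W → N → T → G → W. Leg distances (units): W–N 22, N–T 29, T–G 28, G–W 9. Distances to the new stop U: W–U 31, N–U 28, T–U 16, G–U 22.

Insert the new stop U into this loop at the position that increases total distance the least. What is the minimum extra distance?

Insertion cost between consecutive stops i–j is d(i,U) + d(U,j) − d(i,j):
  between W and N: 31 + 28 − 22 = 37
  between N and T: 28 + 16 − 29 = 15
  between T and G: 16 + 22 − 28 = 10
  between G and W: 22 + 31 − 9 = 44
Cheapest insertion is between T and G, adding 10.
New total = 88 + 10 = 98.

Adding 10 by placing U on the T–G leg.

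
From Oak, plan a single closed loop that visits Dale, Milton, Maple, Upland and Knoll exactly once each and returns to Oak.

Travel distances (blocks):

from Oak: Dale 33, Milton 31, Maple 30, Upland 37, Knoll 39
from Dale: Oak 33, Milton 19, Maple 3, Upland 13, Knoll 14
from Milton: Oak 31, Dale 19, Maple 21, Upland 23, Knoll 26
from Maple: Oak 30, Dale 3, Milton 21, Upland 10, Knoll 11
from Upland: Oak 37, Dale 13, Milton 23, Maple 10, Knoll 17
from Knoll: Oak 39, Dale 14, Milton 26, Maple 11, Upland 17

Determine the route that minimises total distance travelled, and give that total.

Shortest round trip = 118 blocks.

There are 60 distinct closed tours to check (reversals are equivalent).
Oak-Dale-Milton-Maple-Upland-Knoll-Oak: 33+19+21+10+17+39 = 139
Oak-Dale-Milton-Maple-Knoll-Upland-Oak: 33+19+21+11+17+37 = 138
Oak-Dale-Milton-Upland-Maple-Knoll-Oak: 33+19+23+10+11+39 = 135
Oak-Dale-Milton-Upland-Knoll-Maple-Oak: 33+19+23+17+11+30 = 133
Oak-Dale-Milton-Knoll-Maple-Upland-Oak: 33+19+26+11+10+37 = 136
Oak-Dale-Milton-Knoll-Upland-Maple-Oak: 33+19+26+17+10+30 = 135
Oak-Dale-Maple-Milton-Upland-Knoll-Oak: 33+3+21+23+17+39 = 136
Oak-Dale-Maple-Milton-Knoll-Upland-Oak: 33+3+21+26+17+37 = 137
Oak-Dale-Maple-Upland-Milton-Knoll-Oak: 33+3+10+23+26+39 = 134
Oak-Dale-Maple-Upland-Knoll-Milton-Oak: 33+3+10+17+26+31 = 120
Oak-Dale-Maple-Knoll-Milton-Upland-Oak: 33+3+11+26+23+37 = 133
Oak-Dale-Maple-Knoll-Upland-Milton-Oak: 33+3+11+17+23+31 = 118
Oak-Dale-Upland-Milton-Maple-Knoll-Oak: 33+13+23+21+11+39 = 140
Oak-Dale-Upland-Milton-Knoll-Maple-Oak: 33+13+23+26+11+30 = 136
… (46 more)
The minimum is 118.
One optimal route: Oak → Dale → Maple → Knoll → Upland → Milton → Oak (or its reverse).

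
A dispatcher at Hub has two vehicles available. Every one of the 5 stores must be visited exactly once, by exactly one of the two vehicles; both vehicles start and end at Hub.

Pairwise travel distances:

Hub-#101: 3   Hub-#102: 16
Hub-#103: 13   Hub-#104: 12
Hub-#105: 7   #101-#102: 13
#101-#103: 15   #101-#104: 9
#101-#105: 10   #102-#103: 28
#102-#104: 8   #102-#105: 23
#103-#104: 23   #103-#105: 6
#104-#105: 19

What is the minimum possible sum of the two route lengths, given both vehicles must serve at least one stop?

Check every non-empty split of the stops between the two vehicles; for each half take its own optimal tour:
  {#101} + {#102, #103, #104, #105}: 6 + 60 = 66
  {#102} + {#101, #103, #104, #105}: 32 + 48 = 80
  {#101, #102} + {#103, #104, #105}: 32 + 48 = 80
  {#103} + {#101, #102, #104, #105}: 26 + 50 = 76
  {#101, #103} + {#102, #104, #105}: 31 + 50 = 81
  {#102, #103} + {#101, #104, #105}: 57 + 38 = 95
  … (15 splits in total)
  {#101, #102, #104} + {#103, #105}: 36 + 26 = 62  ← best
Best: vehicle 1 Hub → #101 → #102 → #104 → Hub = 36; vehicle 2 Hub → #103 → #105 → Hub = 26; combined 62.

Minimum combined distance: 62.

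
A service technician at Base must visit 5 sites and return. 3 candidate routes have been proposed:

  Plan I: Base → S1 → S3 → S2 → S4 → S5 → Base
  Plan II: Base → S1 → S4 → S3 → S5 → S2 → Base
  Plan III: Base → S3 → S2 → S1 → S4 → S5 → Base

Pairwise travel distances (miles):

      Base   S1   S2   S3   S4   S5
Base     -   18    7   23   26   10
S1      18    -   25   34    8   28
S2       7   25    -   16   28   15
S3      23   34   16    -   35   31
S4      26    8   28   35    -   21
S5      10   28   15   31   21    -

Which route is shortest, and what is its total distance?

Shortest is Plan III, total 103 miles.

Plan I: 18 + 34 + 16 + 28 + 21 + 10 = 127
Plan II: 18 + 8 + 35 + 31 + 15 + 7 = 114
Plan III: 23 + 16 + 25 + 8 + 21 + 10 = 103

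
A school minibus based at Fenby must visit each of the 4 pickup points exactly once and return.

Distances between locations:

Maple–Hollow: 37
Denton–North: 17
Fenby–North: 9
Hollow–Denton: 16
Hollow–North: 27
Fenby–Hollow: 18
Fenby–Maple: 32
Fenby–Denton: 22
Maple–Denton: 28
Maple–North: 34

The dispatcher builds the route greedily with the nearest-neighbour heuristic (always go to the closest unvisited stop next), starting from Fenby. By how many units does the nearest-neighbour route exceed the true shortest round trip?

The nearest-neighbour route is 6 longer than optimal.

Fenby: North=9, Hollow=18, Denton=22, Maple=32 ⇒ North
North: Denton=17, Hollow=27, Maple=34 ⇒ Denton
Denton: Hollow=16, Maple=28 ⇒ Hollow
Hollow: Maple=37 ⇒ Maple
NN route Fenby → North → Denton → Hollow → Maple → Fenby costs 111.
Optimal: Fenby → Hollow → Denton → Maple → North → Fenby costs 105 (by enumerating all 12 distinct tours).
Excess = 111 − 105 = 6.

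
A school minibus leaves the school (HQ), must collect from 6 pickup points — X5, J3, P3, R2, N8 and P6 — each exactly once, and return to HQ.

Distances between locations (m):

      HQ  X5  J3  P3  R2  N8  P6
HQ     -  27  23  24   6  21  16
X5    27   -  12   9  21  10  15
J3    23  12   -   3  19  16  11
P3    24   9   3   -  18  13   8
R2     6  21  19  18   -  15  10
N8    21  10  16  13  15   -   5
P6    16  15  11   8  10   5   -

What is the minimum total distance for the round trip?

Minimum total distance: 66 m.

There are 360 distinct closed tours to check (reversals are equivalent).
HQ-X5-J3-P3-R2-N8-P6-HQ: 27+12+3+18+15+5+16 = 96
HQ-X5-J3-P3-R2-P6-N8-HQ: 27+12+3+18+10+5+21 = 96
HQ-X5-J3-P3-N8-R2-P6-HQ: 27+12+3+13+15+10+16 = 96
HQ-X5-J3-P3-N8-P6-R2-HQ: 27+12+3+13+5+10+6 = 76
HQ-X5-J3-P3-P6-R2-N8-HQ: 27+12+3+8+10+15+21 = 96
HQ-X5-J3-P3-P6-N8-R2-HQ: 27+12+3+8+5+15+6 = 76
HQ-X5-J3-R2-P3-N8-P6-HQ: 27+12+19+18+13+5+16 = 110
HQ-X5-J3-R2-P3-P6-N8-HQ: 27+12+19+18+8+5+21 = 110
… (352 more)
HQ-J3-P3-X5-N8-P6-R2-HQ: 23+3+9+10+5+10+6 = 66  ← best
The minimum is 66.
One optimal route: HQ → J3 → P3 → X5 → N8 → P6 → R2 → HQ (or its reverse).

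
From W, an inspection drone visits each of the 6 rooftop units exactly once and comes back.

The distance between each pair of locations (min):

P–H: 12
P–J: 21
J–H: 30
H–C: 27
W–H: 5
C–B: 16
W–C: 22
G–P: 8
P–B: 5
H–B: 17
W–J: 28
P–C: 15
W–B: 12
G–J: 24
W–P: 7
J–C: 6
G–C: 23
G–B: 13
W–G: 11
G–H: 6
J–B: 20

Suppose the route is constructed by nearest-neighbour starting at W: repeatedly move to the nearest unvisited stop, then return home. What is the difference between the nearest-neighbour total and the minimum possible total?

Excess over optimum: 5 min.

W: H=5, P=7, G=11, B=12, C=22, J=28 ⇒ H
H: G=6, P=12, B=17, C=27, J=30 ⇒ G
G: P=8, B=13, C=23, J=24 ⇒ P
P: B=5, C=15, J=21 ⇒ B
B: C=16, J=20 ⇒ C
C: J=6 ⇒ J
NN route W → H → G → P → B → C → J → W costs 74.
Optimal: W → P → B → C → J → G → H → W costs 69 (by enumerating all 360 distinct tours).
Excess = 74 − 69 = 5.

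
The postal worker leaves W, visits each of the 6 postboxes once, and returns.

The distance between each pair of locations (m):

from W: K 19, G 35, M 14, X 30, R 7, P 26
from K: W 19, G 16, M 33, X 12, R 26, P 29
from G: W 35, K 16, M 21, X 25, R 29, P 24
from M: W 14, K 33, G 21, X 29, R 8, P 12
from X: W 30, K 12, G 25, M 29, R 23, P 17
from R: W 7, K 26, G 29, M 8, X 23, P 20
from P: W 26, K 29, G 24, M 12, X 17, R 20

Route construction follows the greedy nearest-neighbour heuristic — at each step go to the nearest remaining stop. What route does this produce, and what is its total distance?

Total distance 107 m via the nearest-neighbour route W → R → M → P → X → K → G → W.

W → [R:7 / M:14 / K:19 / P:26 / X:30 / G:35] → R (7)
R → [M:8 / P:20 / X:23 / K:26 / G:29] → M (8)
M → [P:12 / G:21 / X:29 / K:33] → P (12)
P → [X:17 / G:24 / K:29] → X (17)
X → [K:12 / G:25] → K (12)
K → [G:16] → G (16)
Return G→W: 35.
Total = 7 + 8 + 12 + 17 + 12 + 16 + 35 = 107.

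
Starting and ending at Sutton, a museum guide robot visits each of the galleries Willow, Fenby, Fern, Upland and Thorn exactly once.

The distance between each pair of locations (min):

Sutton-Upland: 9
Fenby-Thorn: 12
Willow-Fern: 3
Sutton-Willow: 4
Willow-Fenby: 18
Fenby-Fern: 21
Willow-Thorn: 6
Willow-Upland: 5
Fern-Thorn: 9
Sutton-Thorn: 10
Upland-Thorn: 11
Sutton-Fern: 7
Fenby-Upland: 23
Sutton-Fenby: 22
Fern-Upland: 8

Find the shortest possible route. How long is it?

Sutton → Willow → Fenby → Fern → Upland → Thorn → Sutton: 4+18+21+8+11+10 = 72
Sutton → Willow → Fenby → Fern → Thorn → Upland → Sutton: 4+18+21+9+11+9 = 72
Sutton → Willow → Fenby → Upland → Fern → Thorn → Sutton: 4+18+23+8+9+10 = 72
Sutton → Willow → Fenby → Upland → Thorn → Fern → Sutton: 4+18+23+11+9+7 = 72
Sutton → Willow → Fenby → Thorn → Fern → Upland → Sutton: 4+18+12+9+8+9 = 60
Sutton → Willow → Fenby → Thorn → Upland → Fern → Sutton: 4+18+12+11+8+7 = 60
Sutton → Willow → Fern → Fenby → Upland → Thorn → Sutton: 4+3+21+23+11+10 = 72
Sutton → Willow → Fern → Fenby → Thorn → Upland → Sutton: 4+3+21+12+11+9 = 60
Sutton → Willow → Fern → Upland → Fenby → Thorn → Sutton: 4+3+8+23+12+10 = 60
Sutton → Willow → Fern → Upland → Thorn → Fenby → Sutton: 4+3+8+11+12+22 = 60
Sutton → Willow → Fern → Thorn → Fenby → Upland → Sutton: 4+3+9+12+23+9 = 60
Sutton → Willow → Fern → Thorn → Upland → Fenby → Sutton: 4+3+9+11+23+22 = 72
Sutton → Willow → Upland → Fenby → Fern → Thorn → Sutton: 4+5+23+21+9+10 = 72
Sutton → Willow → Upland → Fenby → Thorn → Fern → Sutton: 4+5+23+12+9+7 = 60
… (46 more)
The minimum is 60.
One optimal route: Sutton → Willow → Fenby → Thorn → Fern → Upland → Sutton (or its reverse).

Shortest round trip = 60 min.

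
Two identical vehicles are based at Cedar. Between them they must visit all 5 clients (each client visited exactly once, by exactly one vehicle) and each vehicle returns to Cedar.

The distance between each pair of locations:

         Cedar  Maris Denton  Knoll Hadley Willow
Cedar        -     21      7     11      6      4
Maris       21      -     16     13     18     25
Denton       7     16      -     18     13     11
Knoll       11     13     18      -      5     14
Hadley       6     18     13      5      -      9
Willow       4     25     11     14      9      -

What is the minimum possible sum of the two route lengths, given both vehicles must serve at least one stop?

Minimum combined distance: 55.

Try each way of splitting the stops between the two vehicles (each non-empty) and, for each split, find the best tour for each vehicle:
  {Maris} + {Denton, Knoll, Hadley, Willow}: 42 + 43 = 85
  {Denton} + {Maris, Knoll, Hadley, Willow}: 14 + 52 = 66
  {Maris, Denton} + {Knoll, Hadley, Willow}: 44 + 29 = 73
  {Knoll} + {Maris, Denton, Hadley, Willow}: 22 + 54 = 76
  {Maris, Knoll} + {Denton, Hadley, Willow}: 45 + 33 = 78
  {Denton, Knoll} + {Maris, Hadley, Willow}: 36 + 52 = 88
  … (15 splits in total)
  {Maris, Denton, Knoll, Hadley} + {Willow}: 47 + 8 = 55  ← best
Best: vehicle 1 Cedar → Denton → Maris → Knoll → Hadley → Cedar = 47; vehicle 2 Cedar → Willow → Cedar = 8; combined 55.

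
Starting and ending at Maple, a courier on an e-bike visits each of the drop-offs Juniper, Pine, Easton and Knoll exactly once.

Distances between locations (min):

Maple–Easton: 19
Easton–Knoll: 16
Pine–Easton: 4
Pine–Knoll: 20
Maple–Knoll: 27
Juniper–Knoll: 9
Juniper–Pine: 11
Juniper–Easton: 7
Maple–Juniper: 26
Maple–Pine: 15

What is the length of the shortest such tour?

There are 12 distinct closed tours to check (reversals are equivalent).
Maple → Juniper → Pine → Easton → Knoll → Maple: 26+11+4+16+27 = 84
Maple → Juniper → Pine → Knoll → Easton → Maple: 26+11+20+16+19 = 92
Maple → Juniper → Easton → Pine → Knoll → Maple: 26+7+4+20+27 = 84
Maple → Juniper → Easton → Knoll → Pine → Maple: 26+7+16+20+15 = 84
Maple → Juniper → Knoll → Pine → Easton → Maple: 26+9+20+4+19 = 78
Maple → Juniper → Knoll → Easton → Pine → Maple: 26+9+16+4+15 = 70
Maple → Pine → Juniper → Easton → Knoll → Maple: 15+11+7+16+27 = 76
Maple → Pine → Juniper → Knoll → Easton → Maple: 15+11+9+16+19 = 70
Maple → Pine → Easton → Juniper → Knoll → Maple: 15+4+7+9+27 = 62
Maple → Pine → Knoll → Juniper → Easton → Maple: 15+20+9+7+19 = 70
Maple → Easton → Juniper → Pine → Knoll → Maple: 19+7+11+20+27 = 84
Maple → Easton → Pine → Juniper → Knoll → Maple: 19+4+11+9+27 = 70
The minimum is 62.
One optimal route: Maple → Pine → Easton → Juniper → Knoll → Maple (or its reverse).

Minimum total distance: 62 min.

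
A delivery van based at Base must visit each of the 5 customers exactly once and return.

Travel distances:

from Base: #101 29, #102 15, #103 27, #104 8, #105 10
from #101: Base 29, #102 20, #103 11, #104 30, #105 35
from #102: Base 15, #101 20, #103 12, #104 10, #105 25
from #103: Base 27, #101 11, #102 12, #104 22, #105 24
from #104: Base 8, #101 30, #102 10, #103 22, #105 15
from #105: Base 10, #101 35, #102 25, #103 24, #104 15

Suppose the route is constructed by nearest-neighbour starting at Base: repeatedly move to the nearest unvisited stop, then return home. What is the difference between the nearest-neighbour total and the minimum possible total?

From Base: #104=8, #105=10, #102=15, #103=27, #101=29 → choose #104 (8).
From #104: #102=10, #105=15, #103=22, #101=30 → choose #102 (10).
From #102: #103=12, #101=20, #105=25 → choose #103 (12).
From #103: #101=11, #105=24 → choose #101 (11).
From #101: #105=35 → choose #105 (35).
NN route Base → #104 → #102 → #103 → #101 → #105 → Base costs 86.
Optimal: Base → #104 → #102 → #101 → #103 → #105 → Base costs 83 (by enumerating all 60 distinct tours).
Excess = 86 − 83 = 3.

The nearest-neighbour route is 3 longer than optimal.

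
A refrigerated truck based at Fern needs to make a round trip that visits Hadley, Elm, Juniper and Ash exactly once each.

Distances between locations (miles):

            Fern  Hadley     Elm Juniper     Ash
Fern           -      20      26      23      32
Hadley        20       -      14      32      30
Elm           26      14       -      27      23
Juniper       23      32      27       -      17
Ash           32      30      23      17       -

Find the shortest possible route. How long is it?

Minimum total distance: 97 miles.

With 4 stops there are 4!/2 = 12 distinct round trips (a route and its reverse cost the same).
Fern→Hadley→Elm→Juniper→Ash→Fern: 20+14+27+17+32 = 110
Fern→Hadley→Elm→Ash→Juniper→Fern: 20+14+23+17+23 = 97
Fern→Hadley→Juniper→Elm→Ash→Fern: 20+32+27+23+32 = 134
Fern→Hadley→Juniper→Ash→Elm→Fern: 20+32+17+23+26 = 118
Fern→Hadley→Ash→Elm→Juniper→Fern: 20+30+23+27+23 = 123
Fern→Hadley→Ash→Juniper→Elm→Fern: 20+30+17+27+26 = 120
Fern→Elm→Hadley→Juniper→Ash→Fern: 26+14+32+17+32 = 121
Fern→Elm→Hadley→Ash→Juniper→Fern: 26+14+30+17+23 = 110
Fern→Elm→Juniper→Hadley→Ash→Fern: 26+27+32+30+32 = 147
Fern→Elm→Ash→Hadley→Juniper→Fern: 26+23+30+32+23 = 134
Fern→Juniper→Hadley→Elm→Ash→Fern: 23+32+14+23+32 = 124
Fern→Juniper→Elm→Hadley→Ash→Fern: 23+27+14+30+32 = 126
The minimum is 97.
One optimal route: Fern → Hadley → Elm → Ash → Juniper → Fern (or its reverse).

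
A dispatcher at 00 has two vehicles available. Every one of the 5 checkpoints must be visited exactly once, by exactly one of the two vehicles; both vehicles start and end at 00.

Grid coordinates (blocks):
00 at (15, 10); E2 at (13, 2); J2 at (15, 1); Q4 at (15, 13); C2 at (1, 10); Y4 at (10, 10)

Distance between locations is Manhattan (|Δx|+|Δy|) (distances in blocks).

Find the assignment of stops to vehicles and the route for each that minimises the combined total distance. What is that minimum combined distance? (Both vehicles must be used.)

52 blocks — the smallest possible combined total.

There are 2^4 − 1 = 15 ways to divide the 5 stops into two non-empty groups. For each, the best each vehicle can do is its own shortest tour through its group:
  {E2} + {J2, Q4, C2, Y4}: 20 + 52 = 72
  {J2} + {E2, Q4, C2, Y4}: 18 + 50 = 68
  {E2, J2} + {Q4, C2, Y4}: 22 + 34 = 56
  {Q4} + {E2, J2, C2, Y4}: 6 + 46 = 52
  {E2, Q4} + {J2, C2, Y4}: 26 + 46 = 72
  {J2, Q4} + {E2, C2, Y4}: 24 + 44 = 68
  … (15 splits in total)
Best: vehicle 1 00 → Q4 → 00 = 6; vehicle 2 00 → J2 → E2 → C2 → Y4 → 00 = 46; combined 52.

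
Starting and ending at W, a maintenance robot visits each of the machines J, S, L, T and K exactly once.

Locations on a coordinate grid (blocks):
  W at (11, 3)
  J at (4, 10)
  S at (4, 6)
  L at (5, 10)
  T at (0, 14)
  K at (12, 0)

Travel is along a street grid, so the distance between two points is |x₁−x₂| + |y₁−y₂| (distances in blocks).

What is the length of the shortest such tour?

W → J → S → L → T → K → W: 14+4+5+9+26+4 = 62
W → J → S → L → K → T → W: 14+4+5+17+26+22 = 88
W → J → S → T → L → K → W: 14+4+12+9+17+4 = 60
W → J → S → T → K → L → W: 14+4+12+26+17+13 = 86
W → J → S → K → L → T → W: 14+4+14+17+9+22 = 80
W → J → S → K → T → L → W: 14+4+14+26+9+13 = 80
W → J → L → S → T → K → W: 14+1+5+12+26+4 = 62
W → J → L → S → K → T → W: 14+1+5+14+26+22 = 82
W → J → L → T → S → K → W: 14+1+9+12+14+4 = 54
W → J → L → T → K → S → W: 14+1+9+26+14+10 = 74
W → J → L → K → S → T → W: 14+1+17+14+12+22 = 80
W → J → L → K → T → S → W: 14+1+17+26+12+10 = 80
W → J → T → S → L → K → W: 14+8+12+5+17+4 = 60
W → J → T → S → K → L → W: 14+8+12+14+17+13 = 78
… (46 more)
W → S → J → T → L → K → W: 10+4+8+9+17+4 = 52  ← best
The minimum is 52.
One optimal route: W → S → J → T → L → K → W (or its reverse).

52 blocks — the shortest possible round trip.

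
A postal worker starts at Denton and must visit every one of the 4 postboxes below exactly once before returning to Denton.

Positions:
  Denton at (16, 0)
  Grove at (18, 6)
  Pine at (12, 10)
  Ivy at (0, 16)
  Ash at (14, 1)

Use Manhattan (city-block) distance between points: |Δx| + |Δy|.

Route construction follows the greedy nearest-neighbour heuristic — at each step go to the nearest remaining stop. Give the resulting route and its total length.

From Denton: distances to unvisited — Ash=3, Grove=8, Pine=14, Ivy=32. Nearest is Ash (3).
From Ash: distances to unvisited — Grove=9, Pine=11, Ivy=29. Nearest is Grove (9).
From Grove: distances to unvisited — Pine=10, Ivy=28. Nearest is Pine (10).
From Pine: distances to unvisited — Ivy=18. Nearest is Ivy (18).
Return Ivy→Denton: 32.
Total = 3 + 9 + 10 + 18 + 32 = 72.

Total distance 72 via the nearest-neighbour route Denton → Ash → Grove → Pine → Ivy → Denton.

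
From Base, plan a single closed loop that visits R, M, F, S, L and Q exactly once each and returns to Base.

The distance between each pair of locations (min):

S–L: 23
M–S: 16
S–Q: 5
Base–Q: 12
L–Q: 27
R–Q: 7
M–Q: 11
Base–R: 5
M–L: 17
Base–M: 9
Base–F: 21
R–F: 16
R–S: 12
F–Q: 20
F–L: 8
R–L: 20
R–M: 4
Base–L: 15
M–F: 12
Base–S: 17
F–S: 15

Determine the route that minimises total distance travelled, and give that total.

Minimum total distance: 63 min.

There are 360 distinct closed tours to check (reversals are equivalent).
Base→R→M→F→S→L→Q→Base: 5+4+12+15+23+27+12 = 98
Base→R→M→F→S→Q→L→Base: 5+4+12+15+5+27+15 = 83
Base→R→M→F→L→S→Q→Base: 5+4+12+8+23+5+12 = 69
Base→R→M→F→L→Q→S→Base: 5+4+12+8+27+5+17 = 78
Base→R→M→F→Q→S→L→Base: 5+4+12+20+5+23+15 = 84
Base→R→M→F→Q→L→S→Base: 5+4+12+20+27+23+17 = 108
Base→R→M→S→F→L→Q→Base: 5+4+16+15+8+27+12 = 87
Base→R→M→S→F→Q→L→Base: 5+4+16+15+20+27+15 = 102
… (352 more)
Base→R→M→Q→S→F→L→Base: 5+4+11+5+15+8+15 = 63  ← best
The minimum is 63.
One optimal route: Base → R → M → Q → S → F → L → Base (or its reverse).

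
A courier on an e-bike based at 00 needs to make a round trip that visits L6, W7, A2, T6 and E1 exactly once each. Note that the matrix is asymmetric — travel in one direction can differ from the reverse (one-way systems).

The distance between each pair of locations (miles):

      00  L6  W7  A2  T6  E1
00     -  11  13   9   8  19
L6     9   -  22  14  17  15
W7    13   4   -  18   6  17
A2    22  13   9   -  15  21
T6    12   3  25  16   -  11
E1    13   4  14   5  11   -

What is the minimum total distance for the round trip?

00-L6-W7-A2-T6-E1-00: 11+22+18+15+11+13 = 90
00-L6-W7-A2-E1-T6-00: 11+22+18+21+11+12 = 95
00-L6-W7-T6-A2-E1-00: 11+22+6+16+21+13 = 89
00-L6-W7-T6-E1-A2-00: 11+22+6+11+5+22 = 77
00-L6-W7-E1-A2-T6-00: 11+22+17+5+15+12 = 82
00-L6-W7-E1-T6-A2-00: 11+22+17+11+16+22 = 99
00-L6-A2-W7-T6-E1-00: 11+14+9+6+11+13 = 64
00-L6-A2-W7-E1-T6-00: 11+14+9+17+11+12 = 74
00-L6-A2-T6-W7-E1-00: 11+14+15+25+17+13 = 95
00-L6-A2-T6-E1-W7-00: 11+14+15+11+14+13 = 78
00-L6-A2-E1-W7-T6-00: 11+14+21+14+6+12 = 78
00-L6-A2-E1-T6-W7-00: 11+14+21+11+25+13 = 95
00-L6-T6-W7-A2-E1-00: 11+17+25+18+21+13 = 105
00-L6-T6-W7-E1-A2-00: 11+17+25+17+5+22 = 97
… (106 more)
00-T6-E1-A2-W7-L6-00: 8+11+5+9+4+9 = 46  ← best
The minimum is 46.
One optimal route: 00 → T6 → E1 → A2 → W7 → L6 → 00.

46 miles — the shortest possible round trip.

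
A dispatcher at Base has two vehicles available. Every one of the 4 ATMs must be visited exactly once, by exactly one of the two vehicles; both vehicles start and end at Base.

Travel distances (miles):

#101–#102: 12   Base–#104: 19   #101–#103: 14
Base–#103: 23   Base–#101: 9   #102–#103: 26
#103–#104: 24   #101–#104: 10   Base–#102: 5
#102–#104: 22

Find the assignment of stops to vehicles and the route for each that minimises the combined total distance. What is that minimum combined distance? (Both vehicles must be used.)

Minimum combined distance: 76 miles.

There are 2^3 − 1 = 7 ways to divide the 4 stops into two non-empty groups. For each, the best each vehicle can do is its own shortest tour through its group:
  {#101} + {#102, #103, #104}: 18 + 74 = 92
  {#102} + {#101, #103, #104}: 10 + 66 = 76
  {#101, #102} + {#103, #104}: 26 + 66 = 92
  {#103} + {#101, #102, #104}: 46 + 46 = 92
  {#101, #103} + {#102, #104}: 46 + 46 = 92
  {#102, #103} + {#101, #104}: 54 + 38 = 92
  … (7 splits in total)
Best: vehicle 1 Base → #102 → Base = 10; vehicle 2 Base → #101 → #103 → #104 → Base = 66; combined 76.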